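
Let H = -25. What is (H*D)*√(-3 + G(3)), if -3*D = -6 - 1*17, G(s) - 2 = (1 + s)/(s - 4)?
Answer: -575*I*√5/3 ≈ -428.58*I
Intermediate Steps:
G(s) = 2 + (1 + s)/(-4 + s) (G(s) = 2 + (1 + s)/(s - 4) = 2 + (1 + s)/(-4 + s))
D = 23/3 (D = -(-6 - 1*17)/3 = -(-6 - 17)/3 = -⅓*(-23) = 23/3 ≈ 7.6667)
(H*D)*√(-3 + G(3)) = (-25*23/3)*√(-3 + (-7 + 3*3)/(-4 + 3)) = -575*√(-3 + (-7 + 9)/(-1))/3 = -575*√(-3 - 1*2)/3 = -575*√(-3 - 2)/3 = -575*I*√5/3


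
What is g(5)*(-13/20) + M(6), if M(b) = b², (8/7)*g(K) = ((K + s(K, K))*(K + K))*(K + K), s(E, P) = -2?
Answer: -1077/8 ≈ -134.63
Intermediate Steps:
g(K) = 7*K²*(-2 + K)/2 (g(K) = 7*(((K - 2)*(K + K))*(K + K))/8 = 7*(((-2 + K)*(2*K))*(2*K))/8 = 7*((2*K*(-2 + K))*(2*K))/8 = 7*(4*K²*(-2 + K))/8 = 7*K²*(-2 + K)/2)
g(5)*(-13/20) + M(6) = ((7/2)*5²*(-2 + 5))*(-13/20) + 6² = ((7/2)*25*3)*(-13*1/20) + 36 = (525/2)*(-13/20) + 36 = -1365/8 + 36 = -1077/8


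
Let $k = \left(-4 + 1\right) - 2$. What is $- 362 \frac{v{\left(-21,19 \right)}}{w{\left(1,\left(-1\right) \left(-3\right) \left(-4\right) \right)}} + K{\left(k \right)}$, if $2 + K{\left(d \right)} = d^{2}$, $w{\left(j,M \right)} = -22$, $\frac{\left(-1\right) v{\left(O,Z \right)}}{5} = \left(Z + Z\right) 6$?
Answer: $- \frac{206087}{11} \approx -18735.0$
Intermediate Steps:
$v{\left(O,Z \right)} = - 60 Z$ ($v{\left(O,Z \right)} = - 5 \left(Z + Z\right) 6 = - 5 \cdot 2 Z 6 = - 5 \cdot 12 Z = - 60 Z$)
$k = -5$ ($k = -3 - 2 = -5$)
$K{\left(d \right)} = -2 + d^{2}$
$- 362 \frac{v{\left(-21,19 \right)}}{w{\left(1,\left(-1\right) \left(-3\right) \left(-4\right) \right)}} + K{\left(k \right)} = - 362 \frac{\left(-60\right) 19}{-22} - \left(2 - \left(-5\right)^{2}\right) = - 362 \left(\left(-1140\right) \left(- \frac{1}{22}\right)\right) + \left(-2 + 25\right) = \left(-362\right) \frac{570}{11} + 23 = - \frac{206340}{11} + 23 = - \frac{206087}{11}$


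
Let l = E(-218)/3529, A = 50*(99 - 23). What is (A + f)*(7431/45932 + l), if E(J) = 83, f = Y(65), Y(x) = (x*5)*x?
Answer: 748656148375/162094028 ≈ 4618.7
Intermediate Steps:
Y(x) = 5*x**2 (Y(x) = (5*x)*x = 5*x**2)
f = 21125 (f = 5*65**2 = 5*4225 = 21125)
A = 3800 (A = 50*76 = 3800)
l = 83/3529 ≈ 0.023519
(A + f)*(7431/45932 + l) = (3800 + 21125)*(7431/45932 + 83/3529) = 24925*(7431*(1/45932) + 83/3529) = 24925*(7431/45932 + 83/3529) = 24925*(30036355/162094028) = 748656148375/162094028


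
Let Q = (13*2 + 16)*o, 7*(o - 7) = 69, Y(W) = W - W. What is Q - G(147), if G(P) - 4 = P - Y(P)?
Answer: 557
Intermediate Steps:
Y(W) = 0
G(P) = 4 + P (G(P) = 4 + (P - 1*0) = 4 + (P + 0) = 4 + P)
o = 118/7 (o = 7 + (⅐)*69 = 7 + 69/7 = 118/7 ≈ 16.857)
Q = 708 (Q = (13*2 + 16)*(118/7) = (26 + 16)*(118/7) = 42*(118/7) = 708)
Q - G(147) = 708 - (4 + 147) = 708 - 1*151 = 708 - 151 = 557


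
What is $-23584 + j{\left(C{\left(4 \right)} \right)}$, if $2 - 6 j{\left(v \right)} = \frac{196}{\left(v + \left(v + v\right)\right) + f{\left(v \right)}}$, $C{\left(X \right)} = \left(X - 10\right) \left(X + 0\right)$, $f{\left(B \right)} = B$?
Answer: $- \frac{3395999}{144} \approx -23583.0$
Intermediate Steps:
$C{\left(X \right)} = X \left(-10 + X\right)$ ($C{\left(X \right)} = \left(-10 + X\right) X = X \left(-10 + X\right)$)
$j{\left(v \right)} = \frac{1}{3} - \frac{49}{6 v}$ ($j{\left(v \right)} = \frac{1}{3} - \frac{196 \frac{1}{\left(v + \left(v + v\right)\right) + v}}{6} = \frac{1}{3} - \frac{196 \frac{1}{\left(v + 2 v\right) + v}}{6} = \frac{1}{3} - \frac{196 \frac{1}{3 v + v}}{6} = \frac{1}{3} - \frac{196 \frac{1}{4 v}}{6} = \frac{1}{3} - \frac{49 \frac{1}{v}}{6} = \frac{1}{3} - \frac{49}{6 v}$)
$-23584 + j{\left(C{\left(4 \right)} \right)} = -23584 + \frac{-49 + 2 \cdot 4 \left(-10 + 4\right)}{6 \cdot 4 \left(-10 + 4\right)} = -23584 + \frac{-49 + 2 \cdot 4 \left(-6\right)}{6 \cdot 4 \left(-6\right)} = -23584 + \frac{-49 + 2 \left(-24\right)}{6 \left(-24\right)} = -23584 + \frac{1}{6} \left(- \frac{1}{24}\right) \left(-49 - 48\right) = -23584 + \frac{1}{6} \left(- \frac{1}{24}\right) \left(-97\right) = -23584 + \frac{97}{144} = - \frac{3395999}{144}$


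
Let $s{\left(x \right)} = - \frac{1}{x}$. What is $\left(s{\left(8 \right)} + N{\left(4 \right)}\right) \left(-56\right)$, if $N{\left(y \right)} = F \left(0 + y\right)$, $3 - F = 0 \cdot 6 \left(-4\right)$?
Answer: $-665$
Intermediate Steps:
$F = 3$ ($F = 3 - 0 \cdot 6 \left(-4\right) = 3 - 0 \left(-4\right) = 3 - 0 = 3 + 0 = 3$)
$N{\left(y \right)} = 3 y$ ($N{\left(y \right)} = 3 \left(0 + y\right) = 3 y$)
$\left(s{\left(8 \right)} + N{\left(4 \right)}\right) \left(-56\right) = \left(- \frac{1}{8} + 3 \cdot 4\right) \left(-56\right) = \left(\left(-1\right) \frac{1}{8} + 12\right) \left(-56\right) = \left(- \frac{1}{8} + 12\right) \left(-56\right) = \frac{95}{8} \left(-56\right) = -665$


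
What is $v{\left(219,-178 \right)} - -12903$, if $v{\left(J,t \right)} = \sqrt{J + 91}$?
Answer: $12903 + \sqrt{310} \approx 12921.0$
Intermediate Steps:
$v{\left(J,t \right)} = \sqrt{91 + J}$
$v{\left(219,-178 \right)} - -12903 = \sqrt{91 + 219} - -12903 = \sqrt{310} + 12903 = 12903 + \sqrt{310}$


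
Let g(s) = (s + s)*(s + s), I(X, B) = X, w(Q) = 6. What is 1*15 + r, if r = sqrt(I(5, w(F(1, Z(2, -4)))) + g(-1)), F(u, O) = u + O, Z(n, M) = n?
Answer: 18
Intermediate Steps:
F(u, O) = O + u
g(s) = 4*s**2 (g(s) = (2*s)*(2*s) = 4*s**2)
r = 3 (r = sqrt(5 + 4*(-1)**2) = sqrt(5 + 4*1) = sqrt(5 + 4) = sqrt(9) = 3)
1*15 + r = 1*15 + 3 = 15 + 3 = 18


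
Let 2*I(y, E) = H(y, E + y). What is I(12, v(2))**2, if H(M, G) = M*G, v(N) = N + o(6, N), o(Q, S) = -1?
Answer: 6084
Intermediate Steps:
v(N) = -1 + N (v(N) = N - 1 = -1 + N)
H(M, G) = G*M
I(y, E) = y*(E + y)/2 (I(y, E) = ((E + y)*y)/2 = (y*(E + y))/2 = y*(E + y)/2)
I(12, v(2))**2 = ((1/2)*12*((-1 + 2) + 12))**2 = ((1/2)*12*(1 + 12))**2 = ((1/2)*12*13)**2 = 78**2 = 6084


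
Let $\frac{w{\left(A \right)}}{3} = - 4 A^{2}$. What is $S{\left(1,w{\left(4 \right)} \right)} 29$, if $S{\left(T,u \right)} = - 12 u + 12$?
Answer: $67164$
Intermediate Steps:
$w{\left(A \right)} = - 12 A^{2}$ ($w{\left(A \right)} = 3 \left(- 4 A^{2}\right) = - 12 A^{2}$)
$S{\left(T,u \right)} = 12 - 12 u$
$S{\left(1,w{\left(4 \right)} \right)} 29 = \left(12 - 12 \left(- 12 \cdot 4^{2}\right)\right) 29 = \left(12 - 12 \left(\left(-12\right) 16\right)\right) 29 = \left(12 - -2304\right) 29 = \left(12 + 2304\right) 29 = 2316 \cdot 29 = 67164$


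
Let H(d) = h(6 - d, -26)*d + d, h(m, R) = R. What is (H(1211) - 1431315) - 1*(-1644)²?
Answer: -4164326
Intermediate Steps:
H(d) = -25*d (H(d) = -26*d + d = -25*d)
(H(1211) - 1431315) - 1*(-1644)² = (-25*1211 - 1431315) - 1*(-1644)² = (-30275 - 1431315) - 1*2702736 = -1461590 - 2702736 = -4164326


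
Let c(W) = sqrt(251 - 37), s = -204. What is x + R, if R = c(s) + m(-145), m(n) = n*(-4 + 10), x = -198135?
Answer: -199005 + sqrt(214) ≈ -1.9899e+5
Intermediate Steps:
c(W) = sqrt(214)
m(n) = 6*n (m(n) = n*6 = 6*n)
R = -870 + sqrt(214) (R = sqrt(214) + 6*(-145) = sqrt(214) - 870 = -870 + sqrt(214) ≈ -855.37)
x + R = -198135 + (-870 + sqrt(214)) = -199005 + sqrt(214)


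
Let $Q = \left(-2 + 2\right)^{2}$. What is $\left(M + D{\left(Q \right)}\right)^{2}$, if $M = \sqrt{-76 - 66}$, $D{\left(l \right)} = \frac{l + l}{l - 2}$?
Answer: $-142$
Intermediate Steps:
$Q = 0$ ($Q = 0^{2} = 0$)
$D{\left(l \right)} = \frac{2 l}{-2 + l}$
$M = i \sqrt{142}$ ($M = \sqrt{-142} = i \sqrt{142} \approx 11.916 i$)
$\left(M + D{\left(Q \right)}\right)^{2} = \left(i \sqrt{142} + 2 \cdot 0 \frac{1}{-2 + 0}\right)^{2} = \left(i \sqrt{142} + 2 \cdot 0 \frac{1}{-2}\right)^{2} = \left(i \sqrt{142} + 2 \cdot 0 \left(- \frac{1}{2}\right)\right)^{2} = \left(i \sqrt{142} + 0\right)^{2} = \left(i \sqrt{142}\right)^{2} = -142$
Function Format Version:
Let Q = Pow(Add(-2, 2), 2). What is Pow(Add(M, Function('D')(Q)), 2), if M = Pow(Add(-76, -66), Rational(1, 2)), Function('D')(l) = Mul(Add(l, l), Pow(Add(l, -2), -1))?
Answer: -142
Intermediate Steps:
Q = 0 (Q = Pow(0, 2) = 0)
Function('D')(l) = Mul(2, l, Pow(Add(-2, l), -1)) (Function('D')(l) = Mul(Mul(2, l), Pow(Add(-2, l), -1)) = Mul(2, l, Pow(Add(-2, l), -1)))
M = Mul(I, Pow(142, Rational(1, 2))) (M = Pow(-142, Rational(1, 2)) = Mul(I, Pow(142, Rational(1, 2))) ≈ Mul(11.916, I))
Pow(Add(M, Function('D')(Q)), 2) = Pow(Add(Mul(I, Pow(142, Rational(1, 2))), Mul(2, 0, Pow(Add(-2, 0), -1))), 2) = Pow(Add(Mul(I, Pow(142, Rational(1, 2))), Mul(2, 0, Pow(-2, -1))), 2) = Pow(Add(Mul(I, Pow(142, Rational(1, 2))), Mul(2, 0, Rational(-1, 2))), 2) = Pow(Add(Mul(I, Pow(142, Rational(1, 2))), 0), 2) = Pow(Mul(I, Pow(142, Rational(1, 2))), 2) = -142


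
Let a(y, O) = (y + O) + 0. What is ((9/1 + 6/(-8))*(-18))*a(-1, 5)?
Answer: -594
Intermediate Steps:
a(y, O) = O + y (a(y, O) = (O + y) + 0 = O + y)
((9/1 + 6/(-8))*(-18))*a(-1, 5) = ((9/1 + 6/(-8))*(-18))*(5 - 1) = ((9*1 + 6*(-1/8))*(-18))*4 = ((9 - 3/4)*(-18))*4 = ((33/4)*(-18))*4 = -297/2*4 = -594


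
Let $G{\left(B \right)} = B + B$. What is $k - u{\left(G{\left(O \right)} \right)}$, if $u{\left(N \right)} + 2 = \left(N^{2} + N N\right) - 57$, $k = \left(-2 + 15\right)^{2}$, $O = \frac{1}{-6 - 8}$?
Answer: $\frac{11170}{49} \approx 227.96$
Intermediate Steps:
$O = - \frac{1}{14}$ ($O = \frac{1}{-14} = - \frac{1}{14} \approx -0.071429$)
$k = 169$ ($k = 13^{2} = 169$)
$G{\left(B \right)} = 2 B$
$u{\left(N \right)} = -59 + 2 N^{2}$ ($u{\left(N \right)} = -2 - \left(57 - N^{2} - N N\right) = -2 + \left(\left(N^{2} + N^{2}\right) - 57\right) = -2 + \left(2 N^{2} - 57\right) = -2 + \left(-57 + 2 N^{2}\right) = -59 + 2 N^{2}$)
$k - u{\left(G{\left(O \right)} \right)} = 169 - \left(-59 + 2 \left(2 \left(- \frac{1}{14}\right)\right)^{2}\right) = 169 - \left(-59 + 2 \left(- \frac{1}{7}\right)^{2}\right) = 169 - \left(-59 + 2 \cdot \frac{1}{49}\right) = 169 - \left(-59 + \frac{2}{49}\right) = 169 - - \frac{2889}{49} = 169 + \frac{2889}{49} = \frac{11170}{49}$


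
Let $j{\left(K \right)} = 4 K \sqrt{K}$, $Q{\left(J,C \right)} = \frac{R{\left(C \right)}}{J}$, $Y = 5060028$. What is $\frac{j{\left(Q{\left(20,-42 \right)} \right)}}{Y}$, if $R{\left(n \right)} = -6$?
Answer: $- \frac{i \sqrt{30}}{42166900} \approx - 1.2989 \cdot 10^{-7} i$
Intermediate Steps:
$Q{\left(J,C \right)} = - \frac{6}{J}$
$j{\left(K \right)} = 4 K^{\frac{3}{2}}$
$\frac{j{\left(Q{\left(20,-42 \right)} \right)}}{Y} = \frac{4 \left(- \frac{6}{20}\right)^{\frac{3}{2}}}{5060028} = 4 \left(\left(-6\right) \frac{1}{20}\right)^{\frac{3}{2}} \cdot \frac{1}{5060028} = 4 \left(- \frac{3}{10}\right)^{\frac{3}{2}} \cdot \frac{1}{5060028} = 4 \left(- \frac{3 i \sqrt{30}}{100}\right) \frac{1}{5060028} = - \frac{3 i \sqrt{30}}{25} \cdot \frac{1}{5060028} = - \frac{i \sqrt{30}}{42166900}$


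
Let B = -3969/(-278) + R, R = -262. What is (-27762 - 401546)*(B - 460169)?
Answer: 27474820971246/139 ≈ 1.9766e+11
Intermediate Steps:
B = -68867/278 (B = -3969/(-278) - 262 = -3969*(-1)/278 - 262 = -21*(-189/278) - 262 = 3969/278 - 262 = -68867/278 ≈ -247.72)
(-27762 - 401546)*(B - 460169) = (-27762 - 401546)*(-68867/278 - 460169) = -429308*(-127995849/278) = 27474820971246/139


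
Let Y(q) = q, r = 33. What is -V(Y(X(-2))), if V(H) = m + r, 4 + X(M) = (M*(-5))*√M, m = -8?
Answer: -25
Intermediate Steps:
X(M) = -4 - 5*M^(3/2) (X(M) = -4 + (M*(-5))*√M = -4 + (-5*M)*√M = -4 - 5*M^(3/2))
V(H) = 25 (V(H) = -8 + 33 = 25)
-V(Y(X(-2))) = -1*25 = -25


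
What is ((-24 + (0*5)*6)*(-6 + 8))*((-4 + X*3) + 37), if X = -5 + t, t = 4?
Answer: -1440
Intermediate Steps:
X = -1 (X = -5 + 4 = -1)
((-24 + (0*5)*6)*(-6 + 8))*((-4 + X*3) + 37) = ((-24 + (0*5)*6)*(-6 + 8))*((-4 - 1*3) + 37) = ((-24 + 0*6)*2)*((-4 - 3) + 37) = ((-24 + 0)*2)*(-7 + 37) = -24*2*30 = -48*30 = -1440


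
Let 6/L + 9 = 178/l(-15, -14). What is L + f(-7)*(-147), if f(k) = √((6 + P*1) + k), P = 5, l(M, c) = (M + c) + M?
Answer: -84510/287 ≈ -294.46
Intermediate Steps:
l(M, c) = c + 2*M
L = -132/287 (L = 6/(-9 + 178/(-14 + 2*(-15))) = 6/(-9 + 178/(-14 - 30)) = 6/(-9 + 178/(-44)) = 6/(-9 + 178*(-1/44)) = 6/(-9 - 89/22) = 6/(-287/22) = 6*(-22/287) = -132/287 ≈ -0.45993)
f(k) = √(11 + k) (f(k) = √((6 + 5*1) + k) = √((6 + 5) + k) = √(11 + k))
L + f(-7)*(-147) = -132/287 + √(11 - 7)*(-147) = -132/287 + √4*(-147) = -132/287 + 2*(-147) = -132/287 - 294 = -84510/287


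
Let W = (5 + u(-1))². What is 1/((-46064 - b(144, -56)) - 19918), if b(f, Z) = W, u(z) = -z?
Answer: -1/66018 ≈ -1.5147e-5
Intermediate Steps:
W = 36 (W = (5 - 1*(-1))² = (5 + 1)² = 6² = 36)
b(f, Z) = 36
1/((-46064 - b(144, -56)) - 19918) = 1/((-46064 - 1*36) - 19918) = 1/((-46064 - 36) - 19918) = 1/(-46100 - 19918) = 1/(-66018) = -1/66018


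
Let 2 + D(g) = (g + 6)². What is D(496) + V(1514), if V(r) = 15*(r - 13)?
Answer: 274517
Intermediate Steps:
V(r) = -195 + 15*r (V(r) = 15*(-13 + r) = -195 + 15*r)
D(g) = -2 + (6 + g)² (D(g) = -2 + (g + 6)² = -2 + (6 + g)²)
D(496) + V(1514) = (-2 + (6 + 496)²) + (-195 + 15*1514) = (-2 + 502²) + (-195 + 22710) = (-2 + 252004) + 22515 = 252002 + 22515 = 274517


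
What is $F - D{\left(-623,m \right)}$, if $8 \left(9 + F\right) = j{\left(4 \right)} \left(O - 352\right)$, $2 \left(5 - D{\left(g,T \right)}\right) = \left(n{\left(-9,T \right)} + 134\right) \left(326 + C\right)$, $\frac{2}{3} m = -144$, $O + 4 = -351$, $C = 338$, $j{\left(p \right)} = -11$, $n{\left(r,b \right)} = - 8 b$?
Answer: $\frac{4953137}{8} \approx 6.1914 \cdot 10^{5}$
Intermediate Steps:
$O = -355$ ($O = -4 - 351 = -355$)
$m = -216$ ($m = \frac{3}{2} \left(-144\right) = -216$)
$D{\left(g,T \right)} = -44483 + 2656 T$ ($D{\left(g,T \right)} = 5 - \frac{\left(- 8 T + 134\right) \left(326 + 338\right)}{2} = 5 - \frac{\left(134 - 8 T\right) 664}{2} = 5 - \frac{88976 - 5312 T}{2} = 5 + \left(-44488 + 2656 T\right) = -44483 + 2656 T$)
$F = \frac{7705}{8}$ ($F = -9 + \frac{\left(-11\right) \left(-355 - 352\right)}{8} = -9 + \frac{\left(-11\right) \left(-707\right)}{8} = -9 + \frac{1}{8} \cdot 7777 = -9 + \frac{7777}{8} = \frac{7705}{8} \approx 963.13$)
$F - D{\left(-623,m \right)} = \frac{7705}{8} - \left(-44483 + 2656 \left(-216\right)\right) = \frac{7705}{8} - \left(-44483 - 573696\right) = \frac{7705}{8} - -618179 = \frac{7705}{8} + 618179 = \frac{4953137}{8}$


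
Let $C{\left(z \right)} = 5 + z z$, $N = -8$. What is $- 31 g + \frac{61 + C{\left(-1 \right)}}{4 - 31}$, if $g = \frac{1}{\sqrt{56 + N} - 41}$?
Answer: $- \frac{75094}{44091} + \frac{124 \sqrt{3}}{1633} \approx -1.5716$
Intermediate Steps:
$C{\left(z \right)} = 5 + z^{2}$
$g = \frac{1}{-41 + 4 \sqrt{3}}$ ($g = \frac{1}{\sqrt{56 - 8} - 41} = \frac{1}{\sqrt{48} - 41} = \frac{1}{4 \sqrt{3} - 41} = \frac{1}{-41 + 4 \sqrt{3}} \approx -0.02935$)
$- 31 g + \frac{61 + C{\left(-1 \right)}}{4 - 31} = - 31 \left(- \frac{41}{1633} - \frac{4 \sqrt{3}}{1633}\right) + \frac{61 + \left(5 + \left(-1\right)^{2}\right)}{4 - 31} = \left(\frac{1271}{1633} + \frac{124 \sqrt{3}}{1633}\right) + \frac{61 + \left(5 + 1\right)}{-27} = \left(\frac{1271}{1633} + \frac{124 \sqrt{3}}{1633}\right) + \left(61 + 6\right) \left(- \frac{1}{27}\right) = \left(\frac{1271}{1633} + \frac{124 \sqrt{3}}{1633}\right) + 67 \left(- \frac{1}{27}\right) = \left(\frac{1271}{1633} + \frac{124 \sqrt{3}}{1633}\right) - \frac{67}{27} = - \frac{75094}{44091} + \frac{124 \sqrt{3}}{1633}$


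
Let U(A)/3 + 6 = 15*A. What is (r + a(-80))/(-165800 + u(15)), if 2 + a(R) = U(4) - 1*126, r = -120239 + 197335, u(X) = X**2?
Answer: -15426/33115 ≈ -0.46583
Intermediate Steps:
U(A) = -18 + 45*A (U(A) = -18 + 3*(15*A) = -18 + 45*A)
r = 77096
a(R) = 34 (a(R) = -2 + ((-18 + 45*4) - 1*126) = -2 + ((-18 + 180) - 126) = -2 + (162 - 126) = -2 + 36 = 34)
(r + a(-80))/(-165800 + u(15)) = (77096 + 34)/(-165800 + 15**2) = 77130/(-165800 + 225) = 77130/(-165575) = 77130*(-1/165575) = -15426/33115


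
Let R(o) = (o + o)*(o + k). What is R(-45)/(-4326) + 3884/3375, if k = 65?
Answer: 3812864/2433375 ≈ 1.5669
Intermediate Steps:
R(o) = 2*o*(65 + o) (R(o) = (o + o)*(o + 65) = (2*o)*(65 + o) = 2*o*(65 + o))
R(-45)/(-4326) + 3884/3375 = (2*(-45)*(65 - 45))/(-4326) + 3884/3375 = (2*(-45)*20)*(-1/4326) + 3884*(1/3375) = -1800*(-1/4326) + 3884/3375 = 300/721 + 3884/3375 = 3812864/2433375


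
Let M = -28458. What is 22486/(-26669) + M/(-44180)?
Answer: -117242539/589118210 ≈ -0.19901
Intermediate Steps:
22486/(-26669) + M/(-44180) = 22486/(-26669) - 28458/(-44180) = 22486*(-1/26669) - 28458*(-1/44180) = -22486/26669 + 14229/22090 = -117242539/589118210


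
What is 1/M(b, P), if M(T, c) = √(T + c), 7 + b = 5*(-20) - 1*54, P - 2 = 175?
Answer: ¼ ≈ 0.25000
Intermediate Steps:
P = 177 (P = 2 + 175 = 177)
b = -161 (b = -7 + (5*(-20) - 1*54) = -7 + (-100 - 54) = -7 - 154 = -161)
1/M(b, P) = 1/(√(-161 + 177)) = 1/(√16) = 1/4 = ¼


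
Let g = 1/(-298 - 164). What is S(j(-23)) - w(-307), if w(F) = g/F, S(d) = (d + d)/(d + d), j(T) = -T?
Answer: 141833/141834 ≈ 0.99999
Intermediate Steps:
g = -1/462 (g = 1/(-462) = -1/462 ≈ -0.0021645)
S(d) = 1 (S(d) = (2*d)/((2*d)) = (2*d)*(1/(2*d)) = 1)
w(F) = -1/(462*F)
S(j(-23)) - w(-307) = 1 - (-1)/(462*(-307)) = 1 - (-1)*(-1)/(462*307) = 1 - 1*1/141834 = 1 - 1/141834 = 141833/141834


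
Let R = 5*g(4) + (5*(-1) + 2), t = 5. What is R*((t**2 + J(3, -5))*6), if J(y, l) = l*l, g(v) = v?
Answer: 5100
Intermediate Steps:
J(y, l) = l**2
R = 17 (R = 5*4 + (5*(-1) + 2) = 20 + (-5 + 2) = 20 - 3 = 17)
R*((t**2 + J(3, -5))*6) = 17*((5**2 + (-5)**2)*6) = 17*((25 + 25)*6) = 17*(50*6) = 17*300 = 5100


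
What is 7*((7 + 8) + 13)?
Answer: 196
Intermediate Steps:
7*((7 + 8) + 13) = 7*(15 + 13) = 7*28 = 196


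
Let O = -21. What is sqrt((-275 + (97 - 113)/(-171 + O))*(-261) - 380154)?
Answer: 3*I*sqrt(137067)/2 ≈ 555.34*I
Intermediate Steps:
sqrt((-275 + (97 - 113)/(-171 + O))*(-261) - 380154) = sqrt((-275 + (97 - 113)/(-171 - 21))*(-261) - 380154) = sqrt((-275 - 16/(-192))*(-261) - 380154) = sqrt((-275 - 16*(-1/192))*(-261) - 380154) = sqrt((-275 + 1/12)*(-261) - 380154) = sqrt(-3299/12*(-261) - 380154) = sqrt(287013/4 - 380154) = sqrt(-1233603/4) = 3*I*sqrt(137067)/2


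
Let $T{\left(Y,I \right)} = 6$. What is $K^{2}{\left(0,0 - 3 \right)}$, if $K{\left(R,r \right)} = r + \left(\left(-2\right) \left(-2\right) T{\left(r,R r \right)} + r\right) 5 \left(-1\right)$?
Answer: $11664$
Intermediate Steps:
$K{\left(R,r \right)} = -120 - 4 r$ ($K{\left(R,r \right)} = r + \left(\left(-2\right) \left(-2\right) 6 + r\right) 5 \left(-1\right) = r + \left(4 \cdot 6 + r\right) 5 \left(-1\right) = r + \left(24 + r\right) 5 \left(-1\right) = r + \left(120 + 5 r\right) \left(-1\right) = r - \left(120 + 5 r\right) = -120 - 4 r$)
$K^{2}{\left(0,0 - 3 \right)} = \left(-120 - 4 \left(0 - 3\right)\right)^{2} = \left(-120 - -12\right)^{2} = \left(-120 + 12\right)^{2} = \left(-108\right)^{2} = 11664$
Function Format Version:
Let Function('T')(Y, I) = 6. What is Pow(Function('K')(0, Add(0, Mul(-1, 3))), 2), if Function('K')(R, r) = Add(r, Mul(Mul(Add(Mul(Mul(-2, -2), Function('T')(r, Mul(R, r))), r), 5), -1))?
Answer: 11664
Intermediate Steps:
Function('K')(R, r) = Add(-120, Mul(-4, r)) (Function('K')(R, r) = Add(r, Mul(Mul(Add(Mul(Mul(-2, -2), 6), r), 5), -1)) = Add(r, Mul(Mul(Add(Mul(4, 6), r), 5), -1)) = Add(r, Mul(Mul(Add(24, r), 5), -1)) = Add(r, Mul(Add(120, Mul(5, r)), -1)) = Add(r, Add(-120, Mul(-5, r))) = Add(-120, Mul(-4, r)))
Pow(Function('K')(0, Add(0, Mul(-1, 3))), 2) = Pow(Add(-120, Mul(-4, Add(0, Mul(-1, 3)))), 2) = Pow(Add(-120, Mul(-4, Add(0, -3))), 2) = Pow(Add(-120, Mul(-4, -3)), 2) = Pow(Add(-120, 12), 2) = Pow(-108, 2) = 11664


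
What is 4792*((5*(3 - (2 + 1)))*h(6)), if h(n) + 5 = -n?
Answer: 0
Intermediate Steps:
h(n) = -5 - n
4792*((5*(3 - (2 + 1)))*h(6)) = 4792*((5*(3 - (2 + 1)))*(-5 - 1*6)) = 4792*((5*(3 - 1*3))*(-5 - 6)) = 4792*((5*(3 - 3))*(-11)) = 4792*((5*0)*(-11)) = 4792*(0*(-11)) = 4792*0 = 0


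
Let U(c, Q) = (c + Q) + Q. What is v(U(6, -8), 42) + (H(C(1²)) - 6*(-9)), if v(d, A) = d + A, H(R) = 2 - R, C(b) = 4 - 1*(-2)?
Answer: 82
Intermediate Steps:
C(b) = 6 (C(b) = 4 + 2 = 6)
U(c, Q) = c + 2*Q (U(c, Q) = (Q + c) + Q = c + 2*Q)
v(d, A) = A + d
v(U(6, -8), 42) + (H(C(1²)) - 6*(-9)) = (42 + (6 + 2*(-8))) + ((2 - 1*6) - 6*(-9)) = (42 + (6 - 16)) + ((2 - 6) + 54) = (42 - 10) + (-4 + 54) = 32 + 50 = 82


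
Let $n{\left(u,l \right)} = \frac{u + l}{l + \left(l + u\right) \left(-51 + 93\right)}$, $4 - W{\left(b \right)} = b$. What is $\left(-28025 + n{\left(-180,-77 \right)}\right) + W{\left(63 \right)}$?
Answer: $- \frac{305300907}{10871} \approx -28084.0$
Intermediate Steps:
$W{\left(b \right)} = 4 - b$
$n{\left(u,l \right)} = \frac{l + u}{42 u + 43 l}$ ($n{\left(u,l \right)} = \frac{l + u}{l + \left(l + u\right) 42} = \frac{l + u}{l + \left(42 l + 42 u\right)} = \frac{l + u}{42 u + 43 l}$)
$\left(-28025 + n{\left(-180,-77 \right)}\right) + W{\left(63 \right)} = \left(-28025 + \frac{-77 - 180}{42 \left(-180\right) + 43 \left(-77\right)}\right) + \left(4 - 63\right) = \left(-28025 + \frac{1}{-7560 - 3311} \left(-257\right)\right) + \left(4 - 63\right) = \left(-28025 + \frac{1}{-10871} \left(-257\right)\right) - 59 = \left(-28025 - - \frac{257}{10871}\right) - 59 = \left(-28025 + \frac{257}{10871}\right) - 59 = - \frac{304659518}{10871} - 59 = - \frac{305300907}{10871}$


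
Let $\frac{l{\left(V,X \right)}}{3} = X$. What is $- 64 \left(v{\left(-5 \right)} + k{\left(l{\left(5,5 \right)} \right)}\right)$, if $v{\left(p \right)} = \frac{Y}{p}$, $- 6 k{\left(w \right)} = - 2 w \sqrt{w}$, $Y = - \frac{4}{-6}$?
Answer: $\frac{128}{15} - 320 \sqrt{15} \approx -1230.8$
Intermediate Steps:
$l{\left(V,X \right)} = 3 X$
$Y = \frac{2}{3}$ ($Y = \left(-4\right) \left(- \frac{1}{6}\right) = \frac{2}{3} \approx 0.66667$)
$k{\left(w \right)} = \frac{w^{\frac{3}{2}}}{3}$ ($k{\left(w \right)} = - \frac{- 2 w \sqrt{w}}{6} = - \frac{\left(-2\right) w^{\frac{3}{2}}}{6} = \frac{w^{\frac{3}{2}}}{3}$)
$v{\left(p \right)} = \frac{2}{3 p}$
$- 64 \left(v{\left(-5 \right)} + k{\left(l{\left(5,5 \right)} \right)}\right) = - 64 \left(\frac{2}{3 \left(-5\right)} + \frac{\left(3 \cdot 5\right)^{\frac{3}{2}}}{3}\right) = - 64 \left(\frac{2}{3} \left(- \frac{1}{5}\right) + \frac{15^{\frac{3}{2}}}{3}\right) = - 64 \left(- \frac{2}{15} + \frac{15 \sqrt{15}}{3}\right) = - 64 \left(- \frac{2}{15} + 5 \sqrt{15}\right) = \frac{128}{15} - 320 \sqrt{15}$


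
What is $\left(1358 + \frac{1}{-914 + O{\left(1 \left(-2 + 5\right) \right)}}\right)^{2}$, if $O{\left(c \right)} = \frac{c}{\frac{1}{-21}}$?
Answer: $\frac{1760305365225}{954529} \approx 1.8442 \cdot 10^{6}$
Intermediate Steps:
$O{\left(c \right)} = - 21 c$ ($O{\left(c \right)} = \frac{c}{- \frac{1}{21}} = c \left(-21\right) = - 21 c$)
$\left(1358 + \frac{1}{-914 + O{\left(1 \left(-2 + 5\right) \right)}}\right)^{2} = \left(1358 + \frac{1}{-914 - 21 \cdot 1 \left(-2 + 5\right)}\right)^{2} = \left(1358 + \frac{1}{-914 - 21 \cdot 1 \cdot 3}\right)^{2} = \left(1358 + \frac{1}{-914 - 63}\right)^{2} = \left(1358 + \frac{1}{-977}\right)^{2} = \left(1358 - \frac{1}{977}\right)^{2} = \left(\frac{1326765}{977}\right)^{2} = \frac{1760305365225}{954529}$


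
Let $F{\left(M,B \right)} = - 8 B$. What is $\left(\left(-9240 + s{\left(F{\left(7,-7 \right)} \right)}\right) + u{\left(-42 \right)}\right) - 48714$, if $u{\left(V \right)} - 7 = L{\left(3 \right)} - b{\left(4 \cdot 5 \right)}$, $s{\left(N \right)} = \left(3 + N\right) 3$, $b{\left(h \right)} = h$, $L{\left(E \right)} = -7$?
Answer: $-57797$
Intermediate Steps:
$s{\left(N \right)} = 9 + 3 N$
$u{\left(V \right)} = -20$ ($u{\left(V \right)} = 7 - \left(7 + 4 \cdot 5\right) = 7 - 27 = -20$)
$\left(\left(-9240 + s{\left(F{\left(7,-7 \right)} \right)}\right) + u{\left(-42 \right)}\right) - 48714 = \left(\left(-9240 + \left(9 + 3 \left(\left(-8\right) \left(-7\right)\right)\right)\right) - 20\right) - 48714 = \left(\left(-9240 + \left(9 + 3 \cdot 56\right)\right) - 20\right) - 48714 = \left(\left(-9240 + \left(9 + 168\right)\right) - 20\right) - 48714 = \left(\left(-9240 + 177\right) - 20\right) - 48714 = \left(-9063 - 20\right) - 48714 = -9083 - 48714 = -57797$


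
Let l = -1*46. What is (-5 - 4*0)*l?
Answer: 230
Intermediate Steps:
l = -46
(-5 - 4*0)*l = (-5 - 4*0)*(-46) = (-5 + 0)*(-46) = -5*(-46) = 230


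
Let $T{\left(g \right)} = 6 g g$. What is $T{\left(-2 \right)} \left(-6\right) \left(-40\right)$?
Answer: $5760$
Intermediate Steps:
$T{\left(g \right)} = 6 g^{2}$
$T{\left(-2 \right)} \left(-6\right) \left(-40\right) = 6 \left(-2\right)^{2} \left(-6\right) \left(-40\right) = 6 \cdot 4 \left(-6\right) \left(-40\right) = 24 \left(-6\right) \left(-40\right) = \left(-144\right) \left(-40\right) = 5760$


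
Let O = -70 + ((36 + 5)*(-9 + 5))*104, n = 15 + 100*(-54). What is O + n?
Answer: -22511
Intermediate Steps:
n = -5385 (n = 15 - 5400 = -5385)
O = -17126 (O = -70 + (41*(-4))*104 = -70 - 164*104 = -70 - 17056 = -17126)
O + n = -17126 - 5385 = -22511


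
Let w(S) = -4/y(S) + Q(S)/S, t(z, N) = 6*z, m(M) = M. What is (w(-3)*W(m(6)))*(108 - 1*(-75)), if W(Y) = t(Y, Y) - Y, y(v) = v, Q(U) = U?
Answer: 12810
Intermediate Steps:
w(S) = 1 - 4/S (w(S) = -4/S + S/S = -4/S + 1 = 1 - 4/S)
W(Y) = 5*Y (W(Y) = 6*Y - Y = 5*Y)
(w(-3)*W(m(6)))*(108 - 1*(-75)) = (((-4 - 3)/(-3))*(5*6))*(108 - 1*(-75)) = (-⅓*(-7)*30)*(108 + 75) = ((7/3)*30)*183 = 70*183 = 12810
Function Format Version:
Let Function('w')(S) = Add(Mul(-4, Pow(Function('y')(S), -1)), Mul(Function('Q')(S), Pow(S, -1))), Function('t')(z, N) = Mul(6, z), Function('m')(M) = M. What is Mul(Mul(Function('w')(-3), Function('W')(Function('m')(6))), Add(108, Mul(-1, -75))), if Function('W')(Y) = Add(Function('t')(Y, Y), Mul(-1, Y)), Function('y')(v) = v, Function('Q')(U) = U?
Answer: 12810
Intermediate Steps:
Function('w')(S) = Add(1, Mul(-4, Pow(S, -1))) (Function('w')(S) = Add(Mul(-4, Pow(S, -1)), Mul(S, Pow(S, -1))) = Add(Mul(-4, Pow(S, -1)), 1) = Add(1, Mul(-4, Pow(S, -1))))
Function('W')(Y) = Mul(5, Y) (Function('W')(Y) = Add(Mul(6, Y), Mul(-1, Y)) = Mul(5, Y))
Mul(Mul(Function('w')(-3), Function('W')(Function('m')(6))), Add(108, Mul(-1, -75))) = Mul(Mul(Mul(Pow(-3, -1), Add(-4, -3)), Mul(5, 6)), Add(108, Mul(-1, -75))) = Mul(Mul(Mul(Rational(-1, 3), -7), 30), Add(108, 75)) = Mul(Mul(Rational(7, 3), 30), 183) = Mul(70, 183) = 12810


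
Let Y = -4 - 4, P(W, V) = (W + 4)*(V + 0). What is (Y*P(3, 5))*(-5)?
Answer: 1400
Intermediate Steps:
P(W, V) = V*(4 + W) (P(W, V) = (4 + W)*V = V*(4 + W))
Y = -8
(Y*P(3, 5))*(-5) = -40*(4 + 3)*(-5) = -40*7*(-5) = -8*35*(-5) = -280*(-5) = 1400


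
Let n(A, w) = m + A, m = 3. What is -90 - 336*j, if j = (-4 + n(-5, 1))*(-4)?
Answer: -8154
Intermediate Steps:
n(A, w) = 3 + A
j = 24 (j = (-4 + (3 - 5))*(-4) = (-4 - 2)*(-4) = -6*(-4) = 24)
-90 - 336*j = -90 - 336*24 = -90 - 8064 = -8154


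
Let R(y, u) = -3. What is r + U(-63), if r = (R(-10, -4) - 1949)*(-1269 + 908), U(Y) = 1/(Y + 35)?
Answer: 19730815/28 ≈ 7.0467e+5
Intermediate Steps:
U(Y) = 1/(35 + Y)
r = 704672 (r = (-3 - 1949)*(-1269 + 908) = -1952*(-361) = 704672)
r + U(-63) = 704672 + 1/(35 - 63) = 704672 + 1/(-28) = 704672 - 1/28 = 19730815/28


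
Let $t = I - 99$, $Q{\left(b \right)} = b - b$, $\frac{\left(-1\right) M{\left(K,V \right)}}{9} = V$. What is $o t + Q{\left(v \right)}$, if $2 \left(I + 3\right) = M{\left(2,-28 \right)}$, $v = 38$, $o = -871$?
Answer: $-20904$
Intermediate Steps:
$M{\left(K,V \right)} = - 9 V$
$Q{\left(b \right)} = 0$
$I = 123$ ($I = -3 + \frac{\left(-9\right) \left(-28\right)}{2} = -3 + \frac{1}{2} \cdot 252 = -3 + 126 = 123$)
$t = 24$ ($t = 123 - 99 = 24$)
$o t + Q{\left(v \right)} = \left(-871\right) 24 + 0 = -20904 + 0 = -20904$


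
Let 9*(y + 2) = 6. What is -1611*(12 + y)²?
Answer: -183296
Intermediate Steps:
y = -4/3 (y = -2 + (⅑)*6 = -2 + ⅔ = -4/3 ≈ -1.3333)
-1611*(12 + y)² = -1611*(12 - 4/3)² = -1611*(32/3)² = -1611*1024/9 = -183296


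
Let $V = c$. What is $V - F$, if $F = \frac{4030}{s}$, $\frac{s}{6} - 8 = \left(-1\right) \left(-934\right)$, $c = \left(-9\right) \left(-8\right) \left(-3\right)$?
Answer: $- \frac{612431}{2826} \approx -216.71$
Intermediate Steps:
$c = -216$ ($c = 72 \left(-3\right) = -216$)
$s = 5652$ ($s = 48 + 6 \left(\left(-1\right) \left(-934\right)\right) = 48 + 6 \cdot 934 = 48 + 5604 = 5652$)
$V = -216$
$F = \frac{2015}{2826}$ ($F = \frac{4030}{5652} = 4030 \cdot \frac{1}{5652} = \frac{2015}{2826} \approx 0.71302$)
$V - F = -216 - \frac{2015}{2826} = - \frac{612431}{2826}$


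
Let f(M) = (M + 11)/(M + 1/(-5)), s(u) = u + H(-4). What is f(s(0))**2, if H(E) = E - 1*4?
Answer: 225/1681 ≈ 0.13385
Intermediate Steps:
H(E) = -4 + E (H(E) = E - 4 = -4 + E)
s(u) = -8 + u (s(u) = u + (-4 - 4) = u - 8 = -8 + u)
f(M) = (11 + M)/(-1/5 + M) (f(M) = (11 + M)/(M - 1/5) = (11 + M)/(-1/5 + M))
f(s(0))**2 = (5*(11 + (-8 + 0))/(-1 + 5*(-8 + 0)))**2 = (5*(11 - 8)/(-1 + 5*(-8)))**2 = (5*3/(-1 - 40))**2 = (5*3/(-41))**2 = (5*(-1/41)*3)**2 = (-15/41)**2 = 225/1681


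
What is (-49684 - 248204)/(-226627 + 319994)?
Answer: -297888/93367 ≈ -3.1905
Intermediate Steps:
(-49684 - 248204)/(-226627 + 319994) = -297888/93367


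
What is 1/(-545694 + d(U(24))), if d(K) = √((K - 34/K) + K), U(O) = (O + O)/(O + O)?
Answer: -272847/148890970834 - I*√2/74445485417 ≈ -1.8325e-6 - 1.8997e-11*I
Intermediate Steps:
U(O) = 1 (U(O) = (2*O)/((2*O)) = (2*O)*(1/(2*O)) = 1)
d(K) = √(-34/K + 2*K)
1/(-545694 + d(U(24))) = 1/(-545694 + √(-34/1 + 2*1)) = 1/(-545694 + √(-34*1 + 2)) = 1/(-545694 + √(-34 + 2)) = 1/(-545694 + √(-32)) = 1/(-545694 + 4*I*√2)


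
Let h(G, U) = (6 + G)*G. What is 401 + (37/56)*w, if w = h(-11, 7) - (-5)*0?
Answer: 24491/56 ≈ 437.34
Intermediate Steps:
h(G, U) = G*(6 + G)
w = 55 (w = -11*(6 - 11) - (-5)*0 = -11*(-5) - 1*0 = 55 + 0 = 55)
401 + (37/56)*w = 401 + (37/56)*55 = 401 + 2035/56 = 24491/56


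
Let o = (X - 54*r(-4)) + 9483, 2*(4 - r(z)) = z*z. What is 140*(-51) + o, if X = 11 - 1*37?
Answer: 2533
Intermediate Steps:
r(z) = 4 - z**2/2 (r(z) = 4 - z*z/2 = 4 - z**2/2)
X = -26 (X = 11 - 37 = -26)
o = 9673 (o = (-26 - 54*(4 - 1/2*(-4)**2)) + 9483 = (-26 - 54*(4 - 1/2*16)) + 9483 = (-26 - 54*(4 - 8)) + 9483 = (-26 - 54*(-4)) + 9483 = (-26 + 216) + 9483 = 190 + 9483 = 9673)
140*(-51) + o = 140*(-51) + 9673 = -7140 + 9673 = 2533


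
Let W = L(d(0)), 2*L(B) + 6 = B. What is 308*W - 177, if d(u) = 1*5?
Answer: -331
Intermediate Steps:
d(u) = 5
L(B) = -3 + B/2
W = -½ (W = -3 + (½)*5 = -3 + 5/2 = -½ ≈ -0.50000)
308*W - 177 = 308*(-½) - 177 = -154 - 177 = -331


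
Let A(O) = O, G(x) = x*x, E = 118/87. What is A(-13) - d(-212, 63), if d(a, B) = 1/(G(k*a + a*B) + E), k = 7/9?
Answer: -5582604486455/429431114162 ≈ -13.000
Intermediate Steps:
k = 7/9 (k = 7*(⅑) = 7/9 ≈ 0.77778)
E = 118/87 (E = 118*(1/87) = 118/87 ≈ 1.3563)
G(x) = x²
d(a, B) = 1/(118/87 + (7*a/9 + B*a)²) (d(a, B) = 1/((7*a/9 + a*B)² + 118/87) = 1/((7*a/9 + B*a)² + 118/87) = 1/(118/87 + (7*a/9 + B*a)²))
A(-13) - d(-212, 63) = -13 - 2349/(3186 + 29*(-212)²*(7 + 9*63)²) = -13 - 2349/(3186 + 29*44944*(7 + 567)²) = -13 - 2349/(3186 + 29*44944*574²) = -13 - 2349/(3186 + 29*44944*329476) = -13 - 2349/(3186 + 429431110976) = -13 - 2349/429431114162 = -5582604486455/429431114162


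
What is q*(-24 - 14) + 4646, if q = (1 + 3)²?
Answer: 4038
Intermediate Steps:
q = 16 (q = 4² = 16)
q*(-24 - 14) + 4646 = 16*(-24 - 14) + 4646 = 16*(-38) + 4646 = -608 + 4646 = 4038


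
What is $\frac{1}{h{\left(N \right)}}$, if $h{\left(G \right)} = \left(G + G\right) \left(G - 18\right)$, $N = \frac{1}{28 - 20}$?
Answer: $- \frac{32}{143} \approx -0.22378$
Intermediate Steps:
$N = \frac{1}{8} \approx 0.125$
$h{\left(G \right)} = 2 G \left(-18 + G\right)$
$\frac{1}{h{\left(N \right)}} = \frac{1}{2 \cdot \frac{1}{8} \left(-18 + \frac{1}{8}\right)} = \frac{1}{2 \cdot \frac{1}{8} \left(- \frac{143}{8}\right)} = \frac{1}{- \frac{143}{32}} = - \frac{32}{143}$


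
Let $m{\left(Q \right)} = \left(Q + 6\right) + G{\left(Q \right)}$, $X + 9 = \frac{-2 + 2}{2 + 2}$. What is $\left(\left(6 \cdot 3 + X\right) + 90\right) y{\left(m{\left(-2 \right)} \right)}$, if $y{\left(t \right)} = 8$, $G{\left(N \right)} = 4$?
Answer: $792$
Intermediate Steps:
$X = -9$ ($X = -9 + \frac{-2 + 2}{2 + 2} = -9 + \frac{0}{4} = -9 + 0 \cdot \frac{1}{4} = -9 + 0 = -9$)
$m{\left(Q \right)} = 10 + Q$ ($m{\left(Q \right)} = \left(Q + 6\right) + 4 = \left(6 + Q\right) + 4 = 10 + Q$)
$\left(\left(6 \cdot 3 + X\right) + 90\right) y{\left(m{\left(-2 \right)} \right)} = \left(\left(6 \cdot 3 - 9\right) + 90\right) 8 = \left(\left(18 - 9\right) + 90\right) 8 = \left(9 + 90\right) 8 = 99 \cdot 8 = 792$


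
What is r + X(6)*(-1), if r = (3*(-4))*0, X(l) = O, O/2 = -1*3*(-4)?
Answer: -24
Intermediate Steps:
O = 24 (O = 2*(-1*3*(-4)) = 2*(-3*(-4)) = 2*12 = 24)
X(l) = 24
r = 0 (r = -12*0 = 0)
r + X(6)*(-1) = 0 + 24*(-1) = 0 - 24 = -24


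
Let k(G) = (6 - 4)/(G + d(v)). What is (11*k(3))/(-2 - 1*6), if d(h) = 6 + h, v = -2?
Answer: -11/28 ≈ -0.39286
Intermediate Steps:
k(G) = 2/(4 + G) (k(G) = (6 - 4)/(G + (6 - 2)) = 2/(G + 4) = 2/(4 + G))
(11*k(3))/(-2 - 1*6) = (11*(2/(4 + 3)))/(-2 - 1*6) = (11*(2/7))/(-2 - 6) = (11*(2*(⅐)))/(-8) = (11*(2/7))*(-⅛) = (22/7)*(-⅛) = -11/28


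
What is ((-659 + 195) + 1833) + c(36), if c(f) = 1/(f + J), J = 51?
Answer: 119104/87 ≈ 1369.0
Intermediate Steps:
c(f) = 1/(51 + f) (c(f) = 1/(f + 51) = 1/(51 + f))
((-659 + 195) + 1833) + c(36) = ((-659 + 195) + 1833) + 1/(51 + 36) = (-464 + 1833) + 1/87 = 1369 + 1/87 = 119104/87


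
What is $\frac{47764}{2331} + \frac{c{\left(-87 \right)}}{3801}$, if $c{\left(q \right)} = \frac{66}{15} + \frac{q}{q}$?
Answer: $\frac{6175631}{301365} \approx 20.492$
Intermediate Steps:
$c{\left(q \right)} = \frac{27}{5}$ ($c{\left(q \right)} = 66 \cdot \frac{1}{15} + 1 = \frac{22}{5} + 1 = \frac{27}{5}$)
$\frac{47764}{2331} + \frac{c{\left(-87 \right)}}{3801} = \frac{47764}{2331} + \frac{27}{5 \cdot 3801} = 47764 \cdot \frac{1}{2331} + \frac{27}{5} \cdot \frac{1}{3801} = \frac{47764}{2331} + \frac{9}{6335} = \frac{6175631}{301365}$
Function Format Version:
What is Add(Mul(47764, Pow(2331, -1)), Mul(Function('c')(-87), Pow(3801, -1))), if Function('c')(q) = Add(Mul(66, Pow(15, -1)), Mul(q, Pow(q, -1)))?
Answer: Rational(6175631, 301365) ≈ 20.492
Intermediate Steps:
Function('c')(q) = Rational(27, 5) (Function('c')(q) = Add(Mul(66, Rational(1, 15)), 1) = Add(Rational(22, 5), 1) = Rational(27, 5))
Add(Mul(47764, Pow(2331, -1)), Mul(Function('c')(-87), Pow(3801, -1))) = Add(Mul(47764, Pow(2331, -1)), Mul(Rational(27, 5), Pow(3801, -1))) = Add(Mul(47764, Rational(1, 2331)), Mul(Rational(27, 5), Rational(1, 3801))) = Add(Rational(47764, 2331), Rational(9, 6335)) = Rational(6175631, 301365)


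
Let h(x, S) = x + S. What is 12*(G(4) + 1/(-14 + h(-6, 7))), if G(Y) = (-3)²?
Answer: 1392/13 ≈ 107.08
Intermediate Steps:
G(Y) = 9
h(x, S) = S + x
12*(G(4) + 1/(-14 + h(-6, 7))) = 12*(9 + 1/(-14 + (7 - 6))) = 12*(9 + 1/(-14 + 1)) = 12*(9 + 1/(-13)) = 12*(9 - 1/13) = 12*(116/13) = 1392/13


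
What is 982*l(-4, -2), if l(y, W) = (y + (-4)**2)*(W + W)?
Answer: -47136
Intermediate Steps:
l(y, W) = 2*W*(16 + y) (l(y, W) = (y + 16)*(2*W) = (16 + y)*(2*W) = 2*W*(16 + y))
982*l(-4, -2) = 982*(2*(-2)*(16 - 4)) = 982*(2*(-2)*12) = 982*(-48) = -47136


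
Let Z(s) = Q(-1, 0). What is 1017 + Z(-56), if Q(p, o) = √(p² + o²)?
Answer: 1018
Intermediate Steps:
Q(p, o) = √(o² + p²)
Z(s) = 1 (Z(s) = √(0² + (-1)²) = √(0 + 1) = √1 = 1)
1017 + Z(-56) = 1017 + 1 = 1018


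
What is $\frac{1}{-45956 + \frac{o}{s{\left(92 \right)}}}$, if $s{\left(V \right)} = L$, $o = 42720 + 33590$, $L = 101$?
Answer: $- \frac{101}{4565246} \approx -2.2124 \cdot 10^{-5}$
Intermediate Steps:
$o = 76310$
$s{\left(V \right)} = 101$
$\frac{1}{-45956 + \frac{o}{s{\left(92 \right)}}} = \frac{1}{-45956 + \frac{76310}{101}} = \frac{1}{- \frac{4565246}{101}} = - \frac{101}{4565246}$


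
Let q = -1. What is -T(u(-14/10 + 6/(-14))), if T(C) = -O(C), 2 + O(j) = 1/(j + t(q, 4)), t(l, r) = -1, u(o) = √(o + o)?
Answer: -361/163 - 8*I*√70/163 ≈ -2.2147 - 0.41063*I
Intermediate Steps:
u(o) = √2*√o (u(o) = √(2*o) = √2*√o)
O(j) = -2 + 1/(-1 + j) (O(j) = -2 + 1/(j - 1) = -2 + 1/(-1 + j))
T(C) = -(3 - 2*C)/(-1 + C)
-T(u(-14/10 + 6/(-14))) = -(-3 + 2*(√2*√(-14/10 + 6/(-14))))/(-1 + √2*√(-14/10 + 6/(-14))) = -(-3 + 2*(√2*√(-14*⅒ + 6*(-1/14))))/(-1 + √2*√(-14*⅒ + 6*(-1/14))) = -(-3 + 2*(√2*√(-7/5 - 3/7)))/(-1 + √2*√(-7/5 - 3/7)) = -(-3 + 2*(√2*√(-64/35)))/(-1 + √2*√(-64/35)) = -(-3 + 2*(√2*(8*I*√35/35)))/(-1 + √2*(8*I*√35/35)) = -(-3 + 2*(8*I*√70/35))/(-1 + 8*I*√70/35) = -(-3 + 16*I*√70/35)/(-1 + 8*I*√70/35)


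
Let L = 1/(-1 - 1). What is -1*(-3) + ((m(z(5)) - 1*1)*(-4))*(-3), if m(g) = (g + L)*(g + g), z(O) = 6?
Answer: 783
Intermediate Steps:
L = -½ (L = 1/(-2) = -½ ≈ -0.50000)
m(g) = 2*g*(-½ + g) (m(g) = (g - ½)*(g + g) = (-½ + g)*(2*g) = 2*g*(-½ + g))
-1*(-3) + ((m(z(5)) - 1*1)*(-4))*(-3) = -1*(-3) + ((6*(-1 + 2*6) - 1*1)*(-4))*(-3) = 3 + ((6*(-1 + 12) - 1)*(-4))*(-3) = 3 + ((6*11 - 1)*(-4))*(-3) = 3 + ((66 - 1)*(-4))*(-3) = 3 + (65*(-4))*(-3) = 3 - 260*(-3) = 3 + 780 = 783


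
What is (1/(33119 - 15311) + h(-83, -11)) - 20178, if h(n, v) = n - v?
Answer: -360611999/17808 ≈ -20250.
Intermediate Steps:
(1/(33119 - 15311) + h(-83, -11)) - 20178 = (1/(33119 - 15311) + (-83 - 1*(-11))) - 20178 = (1/17808 + (-83 + 11)) - 20178 = (1/17808 - 72) - 20178 = -1282175/17808 - 20178 = -360611999/17808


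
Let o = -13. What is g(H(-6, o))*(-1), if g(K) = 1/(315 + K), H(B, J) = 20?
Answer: -1/335 ≈ -0.0029851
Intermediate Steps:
g(H(-6, o))*(-1) = -1/(315 + 20) = -1/335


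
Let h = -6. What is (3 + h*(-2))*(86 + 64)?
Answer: 2250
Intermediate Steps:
(3 + h*(-2))*(86 + 64) = (3 - 6*(-2))*(86 + 64) = (3 + 12)*150 = 15*150 = 2250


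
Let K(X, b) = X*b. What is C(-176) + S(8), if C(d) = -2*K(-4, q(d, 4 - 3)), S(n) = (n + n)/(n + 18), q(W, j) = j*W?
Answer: -18296/13 ≈ -1407.4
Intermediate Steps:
q(W, j) = W*j
S(n) = 2*n/(18 + n) (S(n) = (2*n)/(18 + n) = 2*n/(18 + n))
C(d) = 8*d (C(d) = -(-8)*d*(4 - 3) = -(-8)*d*1 = -(-8)*d = 8*d)
C(-176) + S(8) = 8*(-176) + 2*8/(18 + 8) = -1408 + 2*8/26 = -1408 + 2*8*(1/26) = -1408 + 8/13 = -18296/13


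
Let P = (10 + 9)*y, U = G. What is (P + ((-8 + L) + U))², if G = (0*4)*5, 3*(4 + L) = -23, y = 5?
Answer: 51076/9 ≈ 5675.1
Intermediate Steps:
L = -35/3 (L = -4 + (⅓)*(-23) = -4 - 23/3 = -35/3 ≈ -11.667)
G = 0 (G = 0*5 = 0)
U = 0
P = 95 (P = (10 + 9)*5 = 19*5 = 95)
(P + ((-8 + L) + U))² = (95 + ((-8 - 35/3) + 0))² = (95 + (-59/3 + 0))² = (95 - 59/3)² = (226/3)² = 51076/9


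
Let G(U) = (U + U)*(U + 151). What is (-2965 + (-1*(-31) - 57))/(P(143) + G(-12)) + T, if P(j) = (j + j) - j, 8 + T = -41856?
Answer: -133668761/3193 ≈ -41863.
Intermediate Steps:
T = -41864 (T = -8 - 41856 = -41864)
G(U) = 2*U*(151 + U) (G(U) = (2*U)*(151 + U) = 2*U*(151 + U))
P(j) = j (P(j) = 2*j - j = j)
(-2965 + (-1*(-31) - 57))/(P(143) + G(-12)) + T = (-2965 + (-1*(-31) - 57))/(143 + 2*(-12)*(151 - 12)) - 41864 = (-2965 + (31 - 57))/(143 + 2*(-12)*139) - 41864 = (-2965 - 26)/(143 - 3336) - 41864 = -2991/(-3193) - 41864 = -2991*(-1/3193) - 41864 = 2991/3193 - 41864 = -133668761/3193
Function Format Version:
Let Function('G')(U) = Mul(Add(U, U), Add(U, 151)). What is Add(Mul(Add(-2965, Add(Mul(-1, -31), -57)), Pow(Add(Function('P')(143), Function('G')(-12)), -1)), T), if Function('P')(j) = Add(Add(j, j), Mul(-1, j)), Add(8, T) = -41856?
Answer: Rational(-133668761, 3193) ≈ -41863.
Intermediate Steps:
T = -41864 (T = Add(-8, -41856) = -41864)
Function('G')(U) = Mul(2, U, Add(151, U)) (Function('G')(U) = Mul(Mul(2, U), Add(151, U)) = Mul(2, U, Add(151, U)))
Function('P')(j) = j (Function('P')(j) = Add(Mul(2, j), Mul(-1, j)) = j)
Add(Mul(Add(-2965, Add(Mul(-1, -31), -57)), Pow(Add(Function('P')(143), Function('G')(-12)), -1)), T) = Add(Mul(Add(-2965, Add(Mul(-1, -31), -57)), Pow(Add(143, Mul(2, -12, Add(151, -12))), -1)), -41864) = Add(Mul(Add(-2965, Add(31, -57)), Pow(Add(143, Mul(2, -12, 139)), -1)), -41864) = Add(Mul(Add(-2965, -26), Pow(Add(143, -3336), -1)), -41864) = Add(Mul(-2991, Pow(-3193, -1)), -41864) = Add(Mul(-2991, Rational(-1, 3193)), -41864) = Add(Rational(2991, 3193), -41864) = Rational(-133668761, 3193)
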